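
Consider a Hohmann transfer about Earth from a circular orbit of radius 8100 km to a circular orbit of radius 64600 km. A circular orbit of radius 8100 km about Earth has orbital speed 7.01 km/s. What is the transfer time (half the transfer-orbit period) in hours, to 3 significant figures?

From the circular-orbit relation v² = μ/r at r = 8100 km: μ = v²r = (7.01)² × 8100 = 3.98035×10^5 km³/s².
Semi-major axis of the transfer orbit: a_t = (8100 + 64600)/2 = 36350 km.
Transfer time t = π√(a_t³/μ) = π√((36350)³ / 3.98035×10^5) = 34510 s.
Converting: 34510 s ÷ 3600 s/hour = 9.59 hours.

t = 9.59 hours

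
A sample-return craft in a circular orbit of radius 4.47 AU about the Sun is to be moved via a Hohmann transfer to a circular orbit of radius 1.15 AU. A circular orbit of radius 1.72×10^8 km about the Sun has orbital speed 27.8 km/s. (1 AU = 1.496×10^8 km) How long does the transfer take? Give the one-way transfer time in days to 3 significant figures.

From the circular-orbit relation v² = μ/r at r = 1.72×10^8 km: μ = v²r = (27.8)² × 1.72×10^8 = 1.32928×10^11 km³/s².
In km: r₁ = 4.47 × 1.496×10^8 = 6.68712×10^8 km; r₂ = 1.15 × 1.496×10^8 = 1.7204×10^8 km.
The Hohmann ellipse has a_t = (r₁ + r₂)/2 = 4.20376×10^8 km.
Transfer time t = π√(a_t³/μ) = π√((4.20376×10^8)³ / 1.32928×10^11) = 7.427×10^7 s.
Converting: 7.427×10^7 s ÷ 86400 s/day = 860 days.

t = 860 days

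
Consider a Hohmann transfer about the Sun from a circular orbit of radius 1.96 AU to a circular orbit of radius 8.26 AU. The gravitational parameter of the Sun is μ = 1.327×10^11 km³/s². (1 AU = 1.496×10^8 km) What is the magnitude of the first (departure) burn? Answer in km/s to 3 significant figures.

Δv₁ = 5.77 km/s

In km: r₁ = 1.96 × 1.496×10^8 = 2.93216×10^8 km; r₂ = 8.26 × 1.496×10^8 = 1.235696×10^9 km.
Semi-major axis of the transfer orbit: a_t = (2.93216×10^8 + 1.235696×10^9)/2 = 7.64456×10^8 km.
Circular speed at r = 2.93216×10^8 km: v_c = √(μ/r) = 21.274 km/s.
Transfer-orbit speed at the same r (vis-viva, a = a_t): v_t = √[μ(2/r − 1/a_t)] = 27.047 km/s.
Δv₁ = |v_t − v_c| = |27.047 − 21.274| = 5.773 km/s.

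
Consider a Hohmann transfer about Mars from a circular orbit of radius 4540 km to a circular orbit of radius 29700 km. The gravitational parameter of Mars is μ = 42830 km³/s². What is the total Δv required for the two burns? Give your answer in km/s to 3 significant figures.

Semi-major axis of the transfer orbit: a_t = (4540 + 29700)/2 = 17120 km.
At r₁ the circular-orbit speed is v₁ = √(μ/r₁) = 3.0714688 km/s.
On the transfer ellipse at r₁, vis-viva equation gives v_p = √[μ(2/r₁ − 1/a_t)] = 4.0455023 km/s.
First burn Δv₁ = |v_p − v₁| = 0.9740335 km/s.
Circular speed at r₂: v₂ = √(μ/r₂) = 1.2008695 km/s.
Transfer-orbit speed at r₂: v_a = √[μ(2/r₂ − 1/a_t)] = 0.61840339 km/s.
Second burn Δv₂ = |v₂ − v_a| = 0.5824661 km/s.
Total Δv = Δv₁ + Δv₂ = 1.556 km/s.

Δv = 1.56 km/s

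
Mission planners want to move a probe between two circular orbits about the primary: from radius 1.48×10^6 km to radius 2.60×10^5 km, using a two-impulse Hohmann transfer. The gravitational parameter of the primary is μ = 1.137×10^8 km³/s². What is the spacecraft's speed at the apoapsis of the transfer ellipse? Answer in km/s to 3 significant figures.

Transfer-ellipse semi-major axis a_t = (r₁ + r₂)/2 = (1.480×10^6 + 2.600×10^5)/2 = 8.700×10^5 km.
The apoapsis of the transfer ellipse is at r = 1.480×10^6 km.
From the vis-viva equation, v = √[μ(2/r − 1/a_t)] = 4.792 km/s.

v = 4.79 km/s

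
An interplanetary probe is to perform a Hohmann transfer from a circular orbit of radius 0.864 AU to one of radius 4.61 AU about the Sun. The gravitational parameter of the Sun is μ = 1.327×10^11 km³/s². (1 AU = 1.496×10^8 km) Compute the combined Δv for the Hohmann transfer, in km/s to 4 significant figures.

Δv = 15.62 km/s

In km: r₁ = 0.864 × 1.496×10^8 = 1.292544×10^8 km; r₂ = 4.61 × 1.496×10^8 = 6.89656×10^8 km.
Semi-major axis of the transfer orbit: a_t = (1.292544×10^8 + 6.89656×10^8)/2 = 4.094552×10^8 km.
At r₁ the circular-orbit speed is v₁ = √(μ/r₁) = 32.04150 km/s.
On the transfer ellipse at r₁, v² = μ(2/r − 1/a) gives v_p = √[μ(2/r₁ − 1/a_t)] = 41.58396 km/s.
First burn Δv₁ = |v_p − v₁| = 9.542 km/s.
At r₂, v₂ = √(μ/r₂) = 13.8714 km/s.
Transfer-orbit speed at r₂: v_a = √[μ(2/r₂ − 1/a_t)] = 7.79361 km/s.
Second burn Δv₂ = |v₂ − v_a| = 6.078 km/s.
Total Δv = Δv₁ + Δv₂ = 15.62 km/s.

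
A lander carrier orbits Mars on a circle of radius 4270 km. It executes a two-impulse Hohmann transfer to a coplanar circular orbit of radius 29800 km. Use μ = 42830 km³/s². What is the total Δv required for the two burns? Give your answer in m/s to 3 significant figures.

Δv = 1620 m/s

Transfer-ellipse semi-major axis a_t = (r₁ + r₂)/2 = (4270 + 29800)/2 = 17035 km.
Circular speed at r₁: v₁ = √(μ/r₁) = √(42830/4270) = 3.1671 km/s.
On the transfer ellipse at r₁, vis-viva gives v_p = √[μ(2/r₁ − 1/a_t)] = 4.1889 km/s.
First burn Δv₁ = |v_p − v₁| = 1.0218 km/s.
At r₂, v₂ = √(μ/r₂) = 1.198853 km/s.
Transfer-orbit speed at r₂: v_a = √[μ(2/r₂ − 1/a_t)] = 0.6002177 km/s.
Second burn Δv₂ = |v₂ − v_a| = 0.59864 km/s.
Δv = Δv₁ + Δv₂ = 1.0218 + 0.59864 = 1.620 km/s.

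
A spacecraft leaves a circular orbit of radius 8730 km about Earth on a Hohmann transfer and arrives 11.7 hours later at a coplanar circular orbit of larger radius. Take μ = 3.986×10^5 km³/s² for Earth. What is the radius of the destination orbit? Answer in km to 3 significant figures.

r₂ = 74300 km

Transfer time t = 11.7 hours = 42120 s, and t = π√(a_t³/μ).
So a_t = (μ t²/π²)^(1/3) = (3.986×10^5 × (42120)² / π²)^(1/3) = 41534 km.
Since a_t = (r₁ + r₂)/2, r₂ = 2a_t − r₁ = 2×41534 − 8730 = 74338 km.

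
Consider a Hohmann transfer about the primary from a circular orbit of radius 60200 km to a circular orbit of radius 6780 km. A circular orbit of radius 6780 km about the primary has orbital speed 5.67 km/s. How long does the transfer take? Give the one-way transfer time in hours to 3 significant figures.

From the circular-orbit relation v² = μ/r at r = 6780 km: μ = v²r = (5.67)² × 6780 = 2.17970×10^5 km³/s².
Semi-major axis of the transfer orbit: a_t = (60200 + 6780)/2 = 33490 km.
Transfer time t = π√(a_t³/μ) = π√((33490)³ / 2.17970×10^5) = 41240 s.
Converting: 41240 s ÷ 3600 s/hour = 11.5 hours.

t = 11.5 hours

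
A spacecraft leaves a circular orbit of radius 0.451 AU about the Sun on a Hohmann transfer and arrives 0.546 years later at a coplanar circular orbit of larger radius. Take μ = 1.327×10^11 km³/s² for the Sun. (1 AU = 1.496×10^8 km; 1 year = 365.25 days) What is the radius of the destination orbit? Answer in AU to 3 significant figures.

In km: r₁ = 0.451 × 1.496×10^8 = 6.74696×10^7 km.
Transfer time t = 0.546 years × 365.25 × 86400 s = 1.72304496×10^7 s, and t = π√(a_t³/μ).
So a_t = (μ t²/π²)^(1/3) = (1.327×10^11 × (1.72304496×10^7)² / π²)^(1/3) = 1.5863×10^8 km.
Since a_t = (r₁ + r₂)/2, r₂ = 2a_t − r₁ = 2×1.5863×10^8 − 6.74696×10^7 = 2.497904×10^8 km.
In AU: r₂ = 2.497904×10^8 / 1.496×10^8 = 1.67 AU.

r₂ = 1.67 AU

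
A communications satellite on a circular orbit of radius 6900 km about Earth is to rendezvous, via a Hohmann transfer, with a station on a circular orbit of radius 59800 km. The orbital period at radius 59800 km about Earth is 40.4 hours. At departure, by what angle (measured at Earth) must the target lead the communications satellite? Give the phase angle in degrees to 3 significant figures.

φ = 105°

From Kepler's third law T² = 4π²r³/μ at r = 59800 km, T = 40.4 hours = 40.4 × 3600 s = 1.4544×10^5 s: μ = 4π²r³/T² = 3.99113×10^5 km³/s².
Transfer-ellipse semi-major axis a_t = (r₁ + r₂)/2 = (6900 + 59800)/2 = 33350 km.
The half-period of the transfer ellipse is t = π√(a_t³/μ) = 30286 s.
The target's mean motion on its circular orbit is ω₂ = √(μ/r₂³) = 4.3201×10^-5 rad/s.
Angle swept by the target during transfer: ω₂·t = 1.3084 rad = 74.97°.
The communications satellite traverses 180° on the transfer ellipse, so the target must lead by 180° − 74.97° = 105°.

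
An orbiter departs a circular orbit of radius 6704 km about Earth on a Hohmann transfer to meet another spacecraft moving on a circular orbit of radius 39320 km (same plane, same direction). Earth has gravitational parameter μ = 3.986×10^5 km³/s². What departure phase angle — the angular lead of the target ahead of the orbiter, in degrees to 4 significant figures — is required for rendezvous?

Semi-major axis of the transfer orbit: a_t = (6704 + 39320)/2 = 23012 km.
Transfer time t = π√(a_t³/μ) = 17371 s.
The target's mean motion on its circular orbit is ω₂ = √(μ/r₂³) = 8.0975×10^-5 rad/s.
Angle swept by the target during transfer: ω₂·t = 1.4066 rad = 80.59°.
The orbiter traverses 180° on the transfer ellipse, so the target must lead by 180° − 80.59° = 99.41°.

φ = 99.41°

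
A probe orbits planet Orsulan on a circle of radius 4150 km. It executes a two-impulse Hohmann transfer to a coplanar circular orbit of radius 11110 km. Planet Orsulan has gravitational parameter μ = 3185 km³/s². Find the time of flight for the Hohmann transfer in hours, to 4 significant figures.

t = 10.31 hours

Transfer-ellipse semi-major axis a_t = (r₁ + r₂)/2 = (4150 + 11110)/2 = 7630 km.
By Kepler's third law the transfer-orbit period is T = 2π√(a_t³/μ), so t = T/2 = 37100 s.
Converting: 37100 s ÷ 3600 s/hour = 10.31 hours.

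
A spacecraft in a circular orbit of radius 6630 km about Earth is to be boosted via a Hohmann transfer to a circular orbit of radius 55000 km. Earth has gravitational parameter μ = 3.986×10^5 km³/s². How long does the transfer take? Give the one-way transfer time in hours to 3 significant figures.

t = 7.48 hours

Transfer-ellipse semi-major axis a_t = (r₁ + r₂)/2 = (6630 + 55000)/2 = 30815 km.
By Kepler's third law the transfer-orbit period is T = 2π√(a_t³/μ), so t = T/2 = 26920 s.
Converting: 26920 s ÷ 3600 s/hour = 7.48 hours.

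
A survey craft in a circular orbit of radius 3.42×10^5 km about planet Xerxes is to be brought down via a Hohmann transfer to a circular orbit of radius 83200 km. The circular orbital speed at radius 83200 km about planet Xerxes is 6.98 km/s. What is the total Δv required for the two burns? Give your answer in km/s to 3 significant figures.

Δv = 3.16 km/s

From the circular-orbit relation v² = μ/r at r = 83200 km: μ = v²r = (6.98)² × 83200 = 4.05354×10^6 km³/s².
Transfer-ellipse semi-major axis a_t = (r₁ + r₂)/2 = (3.420×10^5 + 83200)/2 = 2.126×10^5 km.
At r₁ the circular-orbit speed is v₁ = √(μ/r₁) = 3.443 km/s.
On the transfer ellipse at r₁, vis-viva gives v_a = √[μ(2/r₁ − 1/a_t)] = 2.154 km/s.
First burn Δv₁ = |v_a − v₁| = 1.289 km/s.
At r₂, v₂ = √(μ/r₂) = 6.980 km/s.
Transfer-orbit speed at r₂: v_p = √[μ(2/r₂ − 1/a_t)] = 8.853 km/s.
Second burn Δv₂ = |v₂ − v_p| = 1.873 km/s.
Total Δv = Δv₁ + Δv₂ = 3.162 km/s.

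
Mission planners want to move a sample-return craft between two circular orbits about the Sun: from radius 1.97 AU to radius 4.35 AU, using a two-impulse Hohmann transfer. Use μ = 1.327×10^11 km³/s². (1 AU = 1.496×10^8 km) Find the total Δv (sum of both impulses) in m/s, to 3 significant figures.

In km: r₁ = 1.97 × 1.496×10^8 = 2.94712×10^8 km; r₂ = 4.35 × 1.496×10^8 = 6.5076×10^8 km.
Transfer-ellipse semi-major axis a_t = (r₁ + r₂)/2 = (2.94712×10^8 + 6.5076×10^8)/2 = 4.72736×10^8 km.
At r₁ the circular-orbit speed is v₁ = √(μ/r₁) = 21.2196 km/s.
Transfer-orbit speed at r₁ (vis-viva equation): v_p = √[μ(2/r₁ − 1/a_t)] = 24.8965 km/s.
First burn Δv₁ = |v_p − v₁| = 3.677 km/s.
At r₂, v₂ = √(μ/r₂) = 14.280 km/s.
Transfer-orbit speed at r₂: v_a = √[μ(2/r₂ − 1/a_t)] = 11.275 km/s.
Second burn Δv₂ = |v₂ − v_a| = 3.005 km/s.
Total Δv = Δv₁ + Δv₂ = 6.682 km/s.

Δv = 6680 m/s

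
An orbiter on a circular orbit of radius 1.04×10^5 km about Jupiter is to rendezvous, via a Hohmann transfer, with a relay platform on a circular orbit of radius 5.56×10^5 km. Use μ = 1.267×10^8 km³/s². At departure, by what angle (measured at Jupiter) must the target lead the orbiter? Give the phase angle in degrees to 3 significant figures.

Semi-major axis of the transfer orbit: a_t = (1.040×10^5 + 5.560×10^5)/2 = 3.300×10^5 km.
The half-period of the transfer ellipse is t = π√(a_t³/μ) = 52910 s.
Target angular speed ω₂ = √(μ/r₂³) = 2.715×10^-5 rad/s.
Angle swept by the target during transfer: ω₂·t = 1.4365 rad = 82.31°.
Arrival is 180° from departure on the ellipse, so φ = 180° − 82.31° = 97.7°.

φ = 97.7°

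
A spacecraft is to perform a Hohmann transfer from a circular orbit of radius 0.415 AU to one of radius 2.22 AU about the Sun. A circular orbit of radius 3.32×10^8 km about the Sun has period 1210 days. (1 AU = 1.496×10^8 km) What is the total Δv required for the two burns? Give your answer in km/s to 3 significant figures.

From Kepler's third law T² = 4π²r³/μ at r = 3.32×10^8 km, T = 1210 days = 1210 × 86400 s = 1.04544×10^8 s: μ = 4π²r³/T² = 1.32183×10^11 km³/s².
In km: r₁ = 0.415 × 1.496×10^8 = 6.2084×10^7 km; r₂ = 2.22 × 1.496×10^8 = 3.32112×10^8 km.
Semi-major axis of the transfer orbit: a_t = (6.2084×10^7 + 3.32112×10^8)/2 = 1.97098×10^8 km.
At r₁ the circular-orbit speed is v₁ = √(μ/r₁) = 46.142 km/s.
Transfer-orbit speed at r₁ (vis-viva equation): v_p = √[μ(2/r₁ − 1/a_t)] = 59.896 km/s.
First burn Δv₁ = |v_p − v₁| = 13.754 km/s.
At r₂, v₂ = √(μ/r₂) = 19.9501 km/s.
Transfer-orbit speed at r₂: v_a = √[μ(2/r₂ − 1/a_t)] = 11.1968 km/s.
Second burn Δv₂ = |v₂ − v_a| = 8.7533 km/s.
Total Δv = Δv₁ + Δv₂ = 22.51 km/s.

Δv = 22.5 km/s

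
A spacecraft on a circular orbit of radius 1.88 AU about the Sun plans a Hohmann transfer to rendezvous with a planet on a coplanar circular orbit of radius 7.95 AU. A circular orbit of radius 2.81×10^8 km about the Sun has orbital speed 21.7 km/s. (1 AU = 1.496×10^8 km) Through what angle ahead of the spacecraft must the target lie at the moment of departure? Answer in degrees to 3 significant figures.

From the circular-orbit relation v² = μ/r at r = 2.81×10^8 km: μ = v²r = (21.7)² × 2.81×10^8 = 1.32320×10^11 km³/s².
In km: r₁ = 1.88 × 1.496×10^8 = 2.81248×10^8 km; r₂ = 7.95 × 1.496×10^8 = 1.18932×10^9 km.
The Hohmann ellipse has a_t = (r₁ + r₂)/2 = 7.35284×10^8 km.
The half-period of the transfer ellipse is t = π√(a_t³/μ) = 1.722×10^8 s.
Target angular speed ω₂ = √(μ/r₂³) = 8.869×10^-9 rad/s.
Angle swept by the target during transfer: ω₂·t = 1.5272 rad = 87.50°.
Arrival is 180° from departure on the ellipse, so φ = 180° − 87.50° = 92.5°.

φ = 92.5°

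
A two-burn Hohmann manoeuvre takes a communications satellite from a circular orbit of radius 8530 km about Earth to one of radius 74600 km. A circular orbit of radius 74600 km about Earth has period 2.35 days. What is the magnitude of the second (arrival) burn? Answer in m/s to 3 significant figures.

From Kepler's third law T² = 4π²r³/μ at r = 74600 km, T = 2.35 days = 2.35 × 86400 s = 2.0304×10^5 s: μ = 4π²r³/T² = 3.97569×10^5 km³/s².
Semi-major axis of the transfer orbit: a_t = (8530 + 74600)/2 = 41565 km.
Circular speed at r = 74600 km: v_c = √(μ/r) = 2.309 km/s.
Vis-viva on the transfer ellipse at r = 74600 km gives v_t = √[μ(2/r − 1/a_t)] = 1.046 km/s.
Δv₂ = |v_t − v_c| = |1.046 − 2.309| = 1.263 km/s.

Δv₂ = 1260 m/s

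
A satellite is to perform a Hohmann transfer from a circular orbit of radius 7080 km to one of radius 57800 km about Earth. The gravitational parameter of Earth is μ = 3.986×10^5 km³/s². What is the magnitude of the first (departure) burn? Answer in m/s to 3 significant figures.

Δv₁ = 2510 m/s

The Hohmann ellipse has a_t = (r₁ + r₂)/2 = 32440 km.
Circular speed at r = 7080 km: v_c = √(μ/r) = 7.50329 km/s.
Transfer-orbit speed at the same r (vis-viva, a = a_t): v_t = √[μ(2/r − 1/a_t)] = 10.0156 km/s.
Δv₁ = |v_t − v_c| = |10.0156 − 7.50329| = 2.512 km/s.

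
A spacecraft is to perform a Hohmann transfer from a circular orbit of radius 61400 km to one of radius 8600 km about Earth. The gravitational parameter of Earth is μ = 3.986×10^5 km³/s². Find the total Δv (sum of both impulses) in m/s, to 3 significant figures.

Δv = 3490 m/s

The Hohmann ellipse has a_t = (r₁ + r₂)/2 = 35000 km.
Circular speed at r₁: v₁ = √(μ/r₁) = √(3.986×10^5/61400) = 2.548 km/s.
On the transfer ellipse at r₁, v² = μ(2/r − 1/a) gives v_a = √[μ(2/r₁ − 1/a_t)] = 1.263 km/s.
First burn Δv₁ = |v_a − v₁| = 1.285 km/s.
Circular speed at r₂: v₂ = √(μ/r₂) = 6.808 km/s.
Transfer-orbit speed at r₂: v_p = √[μ(2/r₂ − 1/a_t)] = 9.017 km/s.
Second burn Δv₂ = |v₂ − v_p| = 2.209 km/s.
Total Δv = Δv₁ + Δv₂ = 3.494 km/s.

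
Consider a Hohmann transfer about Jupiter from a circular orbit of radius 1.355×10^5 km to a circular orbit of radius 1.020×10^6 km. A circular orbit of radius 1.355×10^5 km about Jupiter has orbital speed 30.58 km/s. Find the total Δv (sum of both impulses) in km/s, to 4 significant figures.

From the circular-orbit relation v² = μ/r at r = 1.355×10^5 km: μ = v²r = (30.58)² × 1.355×10^5 = 1.26711×10^8 km³/s².
Transfer-ellipse semi-major axis a_t = (r₁ + r₂)/2 = (1.355×10^5 + 1.020×10^6)/2 = 5.7775×10^5 km.
At r₁ the circular-orbit speed is v₁ = √(μ/r₁) = 30.58 km/s.
On the transfer ellipse at r₁, v² = μ(2/r − 1/a) gives v_p = √[μ(2/r₁ − 1/a_t)] = 40.63 km/s.
First burn Δv₁ = |v_p − v₁| = 10.05 km/s.
At r₂, v₂ = √(μ/r₂) = 11.146 km/s.
Transfer-orbit speed at r₂: v_a = √[μ(2/r₂ − 1/a_t)] = 5.3977 km/s.
Second burn Δv₂ = |v₂ − v_a| = 5.748 km/s.
Total Δv = Δv₁ + Δv₂ = 15.80 km/s.

Δv = 15.80 km/s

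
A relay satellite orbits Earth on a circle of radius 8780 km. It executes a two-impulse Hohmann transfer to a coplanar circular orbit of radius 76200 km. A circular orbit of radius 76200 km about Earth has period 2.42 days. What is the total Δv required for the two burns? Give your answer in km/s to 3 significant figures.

From Kepler's third law T² = 4π²r³/μ at r = 76200 km, T = 2.42 days = 2.42 × 86400 s = 2.09088×10^5 s: μ = 4π²r³/T² = 3.99546×10^5 km³/s².
Semi-major axis of the transfer orbit: a_t = (8780 + 76200)/2 = 42490 km.
Circular speed at r₁: v₁ = √(μ/r₁) = √(3.99546×10^5/8780) = 6.746 km/s.
Transfer-orbit speed at r₁ (vis-viva equation): v_p = √[μ(2/r₁ − 1/a_t)] = 9.034 km/s.
First burn Δv₁ = |v_p − v₁| = 2.288 km/s.
Circular speed at r₂: v₂ = √(μ/r₂) = 2.290 km/s.
Transfer-orbit speed at r₂: v_a = √[μ(2/r₂ − 1/a_t)] = 1.041 km/s.
Second burn Δv₂ = |v₂ − v_a| = 1.249 km/s.
Total Δv = Δv₁ + Δv₂ = 3.537 km/s.

Δv = 3.54 km/s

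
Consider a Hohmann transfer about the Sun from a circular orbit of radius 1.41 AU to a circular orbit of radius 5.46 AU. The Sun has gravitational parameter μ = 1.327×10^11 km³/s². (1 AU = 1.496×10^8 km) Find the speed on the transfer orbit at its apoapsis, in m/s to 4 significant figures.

v = 8166 m/s

In km: r₁ = 1.41 × 1.496×10^8 = 2.10936×10^8 km; r₂ = 5.46 × 1.496×10^8 = 8.16816×10^8 km.
Transfer-ellipse semi-major axis a_t = (r₁ + r₂)/2 = (2.10936×10^8 + 8.16816×10^8)/2 = 5.13876×10^8 km.
At apoapsis, r = 8.16816×10^8 km.
From the vis-viva equation, v = √[μ(2/r − 1/a_t)] = 8.166 km/s.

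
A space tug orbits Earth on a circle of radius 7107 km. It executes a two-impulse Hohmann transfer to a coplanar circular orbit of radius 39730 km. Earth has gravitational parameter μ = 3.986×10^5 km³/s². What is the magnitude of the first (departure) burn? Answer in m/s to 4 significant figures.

The Hohmann ellipse has a_t = (r₁ + r₂)/2 = 23418.5 km.
On the circular orbit at r = 7107 km, v_c = √(μ/r) = 7.48903 km/s.
Transfer-orbit speed at the same r (vis-viva, a = a_t): v_t = √[μ(2/r − 1/a_t)] = 9.75450 km/s.
Δv₁ = |v_t − v_c| = |9.75450 − 7.48903| = 2.265 km/s.

Δv₁ = 2265 m/s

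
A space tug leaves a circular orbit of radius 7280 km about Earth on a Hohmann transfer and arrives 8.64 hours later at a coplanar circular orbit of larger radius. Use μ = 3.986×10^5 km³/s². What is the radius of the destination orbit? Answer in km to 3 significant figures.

Transfer time t = 8.64 hours = 31104 s, and t = π√(a_t³/μ).
So a_t = (μ t²/π²)^(1/3) = (3.986×10^5 × (31104)² / π²)^(1/3) = 33933 km.
Since a_t = (r₁ + r₂)/2, r₂ = 2a_t − r₁ = 2×33933 − 7280 = 60586 km.

r₂ = 60600 km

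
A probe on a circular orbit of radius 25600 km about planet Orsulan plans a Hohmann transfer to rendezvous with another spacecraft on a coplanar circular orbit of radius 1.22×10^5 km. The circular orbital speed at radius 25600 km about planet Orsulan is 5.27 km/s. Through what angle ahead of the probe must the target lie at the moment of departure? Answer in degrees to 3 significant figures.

From the circular-orbit relation v² = μ/r at r = 25600 km: μ = v²r = (5.27)² × 25600 = 7.10986×10^5 km³/s².
Transfer-ellipse semi-major axis a_t = (r₁ + r₂)/2 = (25600 + 1.220×10^5)/2 = 73800 km.
Transfer time t = π√(a_t³/μ) = 74697.1 s.
The target's mean motion on its circular orbit is ω₂ = √(μ/r₂³) = 1.97875×10^-5 rad/s.
Angle swept by the target during transfer: ω₂·t = 1.4781 rad = 84.69°.
Arrival is 180° from departure on the ellipse, so φ = 180° − 84.69° = 95.3°.

φ = 95.3°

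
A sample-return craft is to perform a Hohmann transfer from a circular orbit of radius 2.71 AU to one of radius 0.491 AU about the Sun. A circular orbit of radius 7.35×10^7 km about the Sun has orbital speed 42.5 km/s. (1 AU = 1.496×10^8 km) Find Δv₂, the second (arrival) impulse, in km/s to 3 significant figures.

From the circular-orbit relation v² = μ/r at r = 7.35×10^7 km: μ = v²r = (42.5)² × 7.35×10^7 = 1.32759×10^11 km³/s².
In km: r₁ = 2.71 × 1.496×10^8 = 4.05416×10^8 km; r₂ = 0.491 × 1.496×10^8 = 7.34536×10^7 km.
Semi-major axis of the transfer orbit: a_t = (4.05416×10^8 + 7.34536×10^7)/2 = 2.394348×10^8 km.
Circular speed at r = 7.34536×10^7 km: v_c = √(μ/r) = 42.51 km/s.
Vis-viva on the transfer ellipse at r = 7.34536×10^7 km gives v_t = √[μ(2/r − 1/a_t)] = 55.32 km/s.
Δv₂ = |v_t − v_c| = |55.32 − 42.51| = 12.81 km/s.

Δv₂ = 12.8 km/s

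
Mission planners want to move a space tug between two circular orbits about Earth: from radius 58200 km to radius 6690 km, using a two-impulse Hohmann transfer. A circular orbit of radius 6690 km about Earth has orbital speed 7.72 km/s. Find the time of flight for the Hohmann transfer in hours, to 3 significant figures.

From the circular-orbit relation v² = μ/r at r = 6690 km: μ = v²r = (7.72)² × 6690 = 3.98713×10^5 km³/s².
Semi-major axis of the transfer orbit: a_t = (58200 + 6690)/2 = 32445 km.
By Kepler's third law the transfer-orbit period is T = 2π√(a_t³/μ), so t = T/2 = 29080 s.
Converting: 29080 s ÷ 3600 s/hour = 8.08 hours.

t = 8.08 hours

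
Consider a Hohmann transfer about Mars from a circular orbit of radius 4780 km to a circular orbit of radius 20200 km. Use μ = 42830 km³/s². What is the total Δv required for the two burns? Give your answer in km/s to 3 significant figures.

Δv = 1.37 km/s

Semi-major axis of the transfer orbit: a_t = (4780 + 20200)/2 = 12490 km.
At r₁ the circular-orbit speed is v₁ = √(μ/r₁) = 2.9934 km/s.
On the transfer ellipse at r₁, vis-viva equation gives v_p = √[μ(2/r₁ − 1/a_t)] = 3.8068 km/s.
First burn Δv₁ = |v_p − v₁| = 0.8134 km/s.
Circular speed at r₂: v₂ = √(μ/r₂) = 1.4561 km/s.
Transfer-orbit speed at r₂: v_a = √[μ(2/r₂ − 1/a_t)] = 0.90081 km/s.
Second burn Δv₂ = |v₂ − v_a| = 0.5553 km/s.
Total Δv = Δv₁ + Δv₂ = 1.369 km/s.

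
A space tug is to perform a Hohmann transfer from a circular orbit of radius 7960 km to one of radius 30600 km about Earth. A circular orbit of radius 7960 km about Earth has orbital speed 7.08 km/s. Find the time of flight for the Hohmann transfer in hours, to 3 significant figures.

t = 3.70 hours

From the circular-orbit relation v² = μ/r at r = 7960 km: μ = v²r = (7.08)² × 7960 = 3.99006×10^5 km³/s².
Semi-major axis of the transfer orbit: a_t = (7960 + 30600)/2 = 19280 km.
Transfer time t = π√(a_t³/μ) = π√((19280)³ / 3.99006×10^5) = 13310 s.
Converting: 13310 s ÷ 3600 s/hour = 3.70 hours.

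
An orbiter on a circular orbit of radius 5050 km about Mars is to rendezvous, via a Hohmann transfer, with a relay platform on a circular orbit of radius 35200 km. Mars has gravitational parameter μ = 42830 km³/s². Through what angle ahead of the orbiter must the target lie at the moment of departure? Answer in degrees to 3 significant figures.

The Hohmann ellipse has a_t = (r₁ + r₂)/2 = 20125 km.
Transfer time t = π√(a_t³/μ) = 43340 s.
The target's mean motion on its circular orbit is ω₂ = √(μ/r₂³) = 3.134×10^-5 rad/s.
Angle swept by the target during transfer: ω₂·t = 1.358 rad = 77.81°.
The orbiter traverses 180° on the transfer ellipse, so the target must lead by 180° − 77.81° = 102°.

φ = 102°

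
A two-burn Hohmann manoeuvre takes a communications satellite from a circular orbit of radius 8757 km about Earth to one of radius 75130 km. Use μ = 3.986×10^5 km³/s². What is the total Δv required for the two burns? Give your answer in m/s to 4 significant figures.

Δv = 3534 m/s

Semi-major axis of the transfer orbit: a_t = (8757 + 75130)/2 = 41943.5 km.
At r₁ the circular-orbit speed is v₁ = √(μ/r₁) = 6.747 km/s.
Transfer-orbit speed at r₁ (v² = μ(2/r − 1/a)): v_p = √[μ(2/r₁ − 1/a_t)] = 9.030 km/s.
First burn Δv₁ = |v_p − v₁| = 2.283 km/s.
Circular speed at r₂: v₂ = √(μ/r₂) = 2.303 km/s.
Transfer-orbit speed at r₂: v_a = √[μ(2/r₂ − 1/a_t)] = 1.052 km/s.
Second burn Δv₂ = |v₂ − v_a| = 1.251 km/s.
Δv = Δv₁ + Δv₂ = 2.283 + 1.251 = 3.534 km/s.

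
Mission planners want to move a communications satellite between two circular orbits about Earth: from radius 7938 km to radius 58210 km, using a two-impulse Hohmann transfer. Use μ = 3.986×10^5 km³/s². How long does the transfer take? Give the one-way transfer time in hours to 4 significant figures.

t = 8.314 hours

Semi-major axis of the transfer orbit: a_t = (7938 + 58210)/2 = 33074 km.
By Kepler's third law the transfer-orbit period is T = 2π√(a_t³/μ), so t = T/2 = 29930 s.
Converting: 29930 s ÷ 3600 s/hour = 8.314 hours.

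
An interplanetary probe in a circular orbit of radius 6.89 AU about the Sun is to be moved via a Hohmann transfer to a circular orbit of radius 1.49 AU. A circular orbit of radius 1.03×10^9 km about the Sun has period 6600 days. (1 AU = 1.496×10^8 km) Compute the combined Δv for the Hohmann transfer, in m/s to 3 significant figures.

From Kepler's third law T² = 4π²r³/μ at r = 1.03×10^9 km, T = 6600 days = 6600 × 86400 s = 5.7024×10^8 s: μ = 4π²r³/T² = 1.32665×10^11 km³/s².
In km: r₁ = 6.89 × 1.496×10^8 = 1.030744×10^9 km; r₂ = 1.49 × 1.496×10^8 = 2.22904×10^8 km.
The Hohmann ellipse has a_t = (r₁ + r₂)/2 = 6.26824×10^8 km.
Circular speed at r₁: v₁ = √(μ/r₁) = √(1.32665×10^11/1.030744×10^9) = 11.345 km/s.
Transfer-orbit speed at r₁ (vis-viva): v_a = √[μ(2/r₁ − 1/a_t)] = 6.7653 km/s.
First burn Δv₁ = |v_a − v₁| = 4.580 km/s.
At r₂, v₂ = √(μ/r₂) = 24.396 km/s.
Transfer-orbit speed at r₂: v_p = √[μ(2/r₂ − 1/a_t)] = 31.284 km/s.
Second burn Δv₂ = |v₂ − v_p| = 6.888 km/s.
Δv = Δv₁ + Δv₂ = 4.580 + 6.888 = 11.47 km/s.

Δv = 11500 m/s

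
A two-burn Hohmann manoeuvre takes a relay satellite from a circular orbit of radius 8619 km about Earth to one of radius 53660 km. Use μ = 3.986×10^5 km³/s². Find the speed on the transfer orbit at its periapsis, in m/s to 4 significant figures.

Semi-major axis of the transfer orbit: a_t = (8619 + 53660)/2 = 31139.5 km.
At periapsis, r = 8619 km.
Vis-viva: v = √[μ(2/r − 1/a_t)] = √[3.986×10^5 × (2/8619 − 1/31139.5)] = 8.927 km/s.

v = 8927 m/s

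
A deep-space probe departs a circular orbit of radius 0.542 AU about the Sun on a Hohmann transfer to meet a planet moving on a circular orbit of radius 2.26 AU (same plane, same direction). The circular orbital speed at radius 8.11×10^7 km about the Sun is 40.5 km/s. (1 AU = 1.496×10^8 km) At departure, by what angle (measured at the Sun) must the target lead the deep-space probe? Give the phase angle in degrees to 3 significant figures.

From the circular-orbit relation v² = μ/r at r = 8.11×10^7 km: μ = v²r = (40.5)² × 8.11×10^7 = 1.33024×10^11 km³/s².
In km: r₁ = 0.542 × 1.496×10^8 = 8.10832×10^7 km; r₂ = 2.26 × 1.496×10^8 = 3.38096×10^8 km.
The Hohmann ellipse has a_t = (r₁ + r₂)/2 = 2.095896×10^8 km.
Transfer time t = π√(a_t³/μ) = 2.6136×10^7 s.
Target angular speed ω₂ = √(μ/r₂³) = 5.8669×10^-8 rad/s.
Angle swept by the target during transfer: ω₂·t = 1.5334 rad = 87.86°.
The deep-space probe traverses 180° on the transfer ellipse, so the target must lead by 180° − 87.86° = 92.1°.

φ = 92.1°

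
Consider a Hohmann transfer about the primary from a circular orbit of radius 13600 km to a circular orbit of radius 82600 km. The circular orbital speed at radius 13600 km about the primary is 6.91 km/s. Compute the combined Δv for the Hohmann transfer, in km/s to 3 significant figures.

Δv = 3.46 km/s

From the circular-orbit relation v² = μ/r at r = 13600 km: μ = v²r = (6.91)² × 13600 = 6.49374×10^5 km³/s².
Semi-major axis of the transfer orbit: a_t = (13600 + 82600)/2 = 48100 km.
Circular speed at r₁: v₁ = √(μ/r₁) = √(6.49374×10^5/13600) = 6.910 km/s.
Transfer-orbit speed at r₁ (vis-viva): v_p = √[μ(2/r₁ − 1/a_t)] = 9.055 km/s.
First burn Δv₁ = |v_p − v₁| = 2.145 km/s.
At r₂, v₂ = √(μ/r₂) = 2.804 km/s.
Transfer-orbit speed at r₂: v_a = √[μ(2/r₂ − 1/a_t)] = 1.491 km/s.
Second burn Δv₂ = |v₂ − v_a| = 1.313 km/s.
Total Δv = Δv₁ + Δv₂ = 3.458 km/s.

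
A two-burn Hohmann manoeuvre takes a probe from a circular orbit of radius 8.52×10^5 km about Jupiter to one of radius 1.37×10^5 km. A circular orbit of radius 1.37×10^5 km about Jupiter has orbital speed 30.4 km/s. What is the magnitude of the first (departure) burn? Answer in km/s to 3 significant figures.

Δv₁ = 5.77 km/s

From the circular-orbit relation v² = μ/r at r = 1.37×10^5 km: μ = v²r = (30.4)² × 1.37×10^5 = 1.26610×10^8 km³/s².
The Hohmann ellipse has a_t = (r₁ + r₂)/2 = 4.945×10^5 km.
On the circular orbit at r = 8.520×10^5 km, v_c = √(μ/r) = 12.19 km/s.
Vis-viva on the transfer ellipse at r = 8.520×10^5 km gives v_t = √[μ(2/r − 1/a_t)] = 6.416 km/s.
Δv₁ = |v_t − v_c| = |6.416 − 12.19| = 5.774 km/s.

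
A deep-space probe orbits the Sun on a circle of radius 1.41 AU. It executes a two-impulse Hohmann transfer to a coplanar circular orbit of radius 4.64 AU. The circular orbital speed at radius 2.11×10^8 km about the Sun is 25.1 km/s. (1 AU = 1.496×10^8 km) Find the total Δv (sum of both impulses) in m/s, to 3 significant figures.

Δv = 10400 m/s

From the circular-orbit relation v² = μ/r at r = 2.11×10^8 km: μ = v²r = (25.1)² × 2.11×10^8 = 1.32932×10^11 km³/s².
In km: r₁ = 1.41 × 1.496×10^8 = 2.10936×10^8 km; r₂ = 4.64 × 1.496×10^8 = 6.94144×10^8 km.
The Hohmann ellipse has a_t = (r₁ + r₂)/2 = 4.5254×10^8 km.
Circular speed at r₁: v₁ = √(μ/r₁) = √(1.32932×10^11/2.10936×10^8) = 25.104 km/s.
On the transfer ellipse at r₁, v² = μ(2/r − 1/a) gives v_p = √[μ(2/r₁ − 1/a_t)] = 31.091 km/s.
First burn Δv₁ = |v_p − v₁| = 5.987 km/s.
At r₂, v₂ = √(μ/r₂) = 13.839 km/s.
Transfer-orbit speed at r₂: v_a = √[μ(2/r₂ − 1/a_t)] = 9.4479 km/s.
Second burn Δv₂ = |v₂ − v_a| = 4.391 km/s.
Δv = Δv₁ + Δv₂ = 5.987 + 4.391 = 10.38 km/s.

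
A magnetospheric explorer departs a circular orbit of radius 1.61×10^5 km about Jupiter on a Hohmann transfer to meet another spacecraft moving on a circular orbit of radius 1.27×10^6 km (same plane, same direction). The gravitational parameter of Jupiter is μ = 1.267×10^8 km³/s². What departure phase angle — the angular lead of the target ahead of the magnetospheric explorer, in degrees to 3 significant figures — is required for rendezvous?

Transfer-ellipse semi-major axis a_t = (r₁ + r₂)/2 = (1.610×10^5 + 1.270×10^6)/2 = 7.155×10^5 km.
The half-period of the transfer ellipse is t = π√(a_t³/μ) = 1.6892×10^5 s.
The target's mean motion on its circular orbit is ω₂ = √(μ/r₂³) = 7.8647×10^-6 rad/s.
Angle swept by the target during transfer: ω₂·t = 1.3285 rad = 76.12°.
Arrival is 180° from departure on the ellipse, so φ = 180° − 76.12° = 104°.

φ = 104°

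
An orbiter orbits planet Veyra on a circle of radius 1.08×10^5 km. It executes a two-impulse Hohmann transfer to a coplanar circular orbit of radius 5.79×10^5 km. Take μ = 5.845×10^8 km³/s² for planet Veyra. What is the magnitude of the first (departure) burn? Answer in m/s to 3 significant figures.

Transfer-ellipse semi-major axis a_t = (r₁ + r₂)/2 = (1.080×10^5 + 5.790×10^5)/2 = 3.435×10^5 km.
Circular speed at r = 1.080×10^5 km: v_c = √(μ/r) = 73.5665 km/s.
Transfer-orbit speed at the same r (vis-viva, a = a_t): v_t = √[μ(2/r − 1/a_t)] = 95.5116 km/s.
Δv₁ = |v_t − v_c| = |95.5116 − 73.5665| = 21.95 km/s.

Δv₁ = 21900 m/s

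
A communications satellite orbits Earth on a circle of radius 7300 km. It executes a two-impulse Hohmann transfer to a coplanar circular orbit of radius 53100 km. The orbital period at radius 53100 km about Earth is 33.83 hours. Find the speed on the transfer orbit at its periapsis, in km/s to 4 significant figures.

v = 9.797 km/s

From Kepler's third law T² = 4π²r³/μ at r = 53100 km, T = 33.83 hours = 33.83 × 3600 s = 1.21788×10^5 s: μ = 4π²r³/T² = 3.98505×10^5 km³/s².
Transfer-ellipse semi-major axis a_t = (r₁ + r₂)/2 = (7300 + 53100)/2 = 30200 km.
The periapsis of the transfer ellipse is at r = 7300 km.
From the vis-viva equation, v = √[μ(2/r − 1/a_t)] = 9.797 km/s.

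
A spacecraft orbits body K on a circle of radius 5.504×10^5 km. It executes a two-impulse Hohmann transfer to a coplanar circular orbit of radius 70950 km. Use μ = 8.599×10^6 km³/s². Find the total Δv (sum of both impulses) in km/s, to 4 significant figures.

Δv = 5.708 km/s

Semi-major axis of the transfer orbit: a_t = (5.504×10^5 + 70950)/2 = 3.10675×10^5 km.
At r₁ the circular-orbit speed is v₁ = √(μ/r₁) = 3.953 km/s.
On the transfer ellipse at r₁, vis-viva equation gives v_a = √[μ(2/r₁ − 1/a_t)] = 1.889 km/s.
First burn Δv₁ = |v_a − v₁| = 2.064 km/s.
Circular speed at r₂: v₂ = √(μ/r₂) = 11.009 km/s.
Transfer-orbit speed at r₂: v_p = √[μ(2/r₂ − 1/a_t)] = 14.653 km/s.
Second burn Δv₂ = |v₂ − v_p| = 3.644 km/s.
Δv = Δv₁ + Δv₂ = 2.064 + 3.644 = 5.708 km/s.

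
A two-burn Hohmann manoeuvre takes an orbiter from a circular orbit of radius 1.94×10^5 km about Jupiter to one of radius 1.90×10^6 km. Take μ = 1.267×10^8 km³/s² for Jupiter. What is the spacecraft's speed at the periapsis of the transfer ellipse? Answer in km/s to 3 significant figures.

v = 34.4 km/s

The Hohmann ellipse has a_t = (r₁ + r₂)/2 = 1.047×10^6 km.
The periapsis of the transfer ellipse is at r = 1.940×10^5 km.
Applying v² = μ(2/r − 1/a_t): v = 34.43 km/s.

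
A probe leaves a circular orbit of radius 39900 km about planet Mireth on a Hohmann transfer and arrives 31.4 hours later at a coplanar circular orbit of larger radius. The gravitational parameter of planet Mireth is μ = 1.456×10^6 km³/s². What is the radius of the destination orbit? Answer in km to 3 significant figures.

r₂ = 2.07×10^5 km

Transfer time t = 31.4 hours = 1.1304×10^5 s, and t = π√(a_t³/μ).
So a_t = (μ t²/π²)^(1/3) = (1.456×10^6 × (1.1304×10^5)² / π²)^(1/3) = 1.2353×10^5 km.
Since a_t = (r₁ + r₂)/2, r₂ = 2a_t − r₁ = 2×1.2353×10^5 − 39900 = 2.0716×10^5 km.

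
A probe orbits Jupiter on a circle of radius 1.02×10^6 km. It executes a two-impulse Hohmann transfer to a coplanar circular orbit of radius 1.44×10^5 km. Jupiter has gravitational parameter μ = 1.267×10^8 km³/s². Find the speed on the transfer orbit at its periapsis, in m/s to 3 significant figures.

v = 39300 m/s

Transfer-ellipse semi-major axis a_t = (r₁ + r₂)/2 = (1.020×10^6 + 1.440×10^5)/2 = 5.820×10^5 km.
At periapsis, r = 1.440×10^5 km.
Applying v² = μ(2/r − 1/a_t): v = 39.27 km/s.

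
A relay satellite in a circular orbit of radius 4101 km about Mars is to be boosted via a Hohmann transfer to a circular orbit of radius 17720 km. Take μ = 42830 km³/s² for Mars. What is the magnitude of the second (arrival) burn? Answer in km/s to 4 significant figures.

Δv₂ = 0.6015 km/s

Semi-major axis of the transfer orbit: a_t = (4101 + 17720)/2 = 10910.5 km.
On the circular orbit at r = 17720 km, v_c = √(μ/r) = 1.5547 km/s.
Vis-viva on the transfer ellipse at r = 17720 km gives v_t = √[μ(2/r − 1/a_t)] = 0.95316 km/s.
Δv₂ = |v_t − v_c| = |0.95316 − 1.5547| = 0.6015 km/s.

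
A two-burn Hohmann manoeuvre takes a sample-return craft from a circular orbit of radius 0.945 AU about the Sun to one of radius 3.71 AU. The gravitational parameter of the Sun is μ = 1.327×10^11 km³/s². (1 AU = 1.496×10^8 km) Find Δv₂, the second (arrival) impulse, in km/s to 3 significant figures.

Δv₂ = 5.61 km/s

In km: r₁ = 0.945 × 1.496×10^8 = 1.41372×10^8 km; r₂ = 3.71 × 1.496×10^8 = 5.55016×10^8 km.
The Hohmann ellipse has a_t = (r₁ + r₂)/2 = 3.48194×10^8 km.
Circular speed at r = 5.55016×10^8 km: v_c = √(μ/r) = 15.463 km/s.
Transfer-orbit speed at the same r (vis-viva, a = a_t): v_t = √[μ(2/r − 1/a_t)] = 9.8527 km/s.
Δv₂ = |v_t − v_c| = |9.8527 − 15.463| = 5.610 km/s.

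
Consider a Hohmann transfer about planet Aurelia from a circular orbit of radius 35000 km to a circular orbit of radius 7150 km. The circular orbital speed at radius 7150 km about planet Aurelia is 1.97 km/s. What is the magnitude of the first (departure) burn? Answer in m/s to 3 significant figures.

From the circular-orbit relation v² = μ/r at r = 7150 km: μ = v²r = (1.97)² × 7150 = 27748.4 km³/s².
Semi-major axis of the transfer orbit: a_t = (35000 + 7150)/2 = 21075 km.
On the circular orbit at r = 35000 km, v_c = √(μ/r) = 0.8904 km/s.
Vis-viva on the transfer ellipse at r = 35000 km gives v_t = √[μ(2/r − 1/a_t)] = 0.5186 km/s.
Δv₁ = |v_t − v_c| = |0.5186 − 0.8904| = 0.3718 km/s.

Δv₁ = 372 m/s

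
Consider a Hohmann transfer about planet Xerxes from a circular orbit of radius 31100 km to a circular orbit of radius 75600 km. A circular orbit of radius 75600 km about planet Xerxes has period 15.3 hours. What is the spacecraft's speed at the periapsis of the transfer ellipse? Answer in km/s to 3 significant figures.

From Kepler's third law T² = 4π²r³/μ at r = 75600 km, T = 15.3 hours = 15.3 × 3600 s = 55080 s: μ = 4π²r³/T² = 5.62260×10^6 km³/s².
Transfer-ellipse semi-major axis a_t = (r₁ + r₂)/2 = (31100 + 75600)/2 = 53350 km.
The periapsis of the transfer ellipse is at r = 31100 km.
Vis-viva: v = √[μ(2/r − 1/a_t)] = √[5.62260×10^6 × (2/31100 − 1/53350)] = 16.01 km/s.

v = 16.0 km/s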